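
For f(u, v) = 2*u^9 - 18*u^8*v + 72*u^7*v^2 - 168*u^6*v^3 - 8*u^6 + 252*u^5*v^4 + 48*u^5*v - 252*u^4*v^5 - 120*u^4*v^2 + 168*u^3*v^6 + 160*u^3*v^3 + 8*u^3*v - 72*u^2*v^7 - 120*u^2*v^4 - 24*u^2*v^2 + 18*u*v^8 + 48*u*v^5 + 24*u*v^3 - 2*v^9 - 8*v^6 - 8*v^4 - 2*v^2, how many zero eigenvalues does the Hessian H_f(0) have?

The Hessian at 0 is [[0, 0], [0, -4]] of rank 1; hence corank 1.

1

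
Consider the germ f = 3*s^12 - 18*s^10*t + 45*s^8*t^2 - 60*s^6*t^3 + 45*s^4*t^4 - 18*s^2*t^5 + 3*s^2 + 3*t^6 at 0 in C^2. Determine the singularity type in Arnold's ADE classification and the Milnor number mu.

Type A_{5}, Milnor number mu = 5.

The Hessian of f at 0 is [[6, 0], [0, 0]] with rank 1, so corank 1. A Groebner basis of the Jacobian ideal J(f) in C{s,t} is {t^5, s}; counting standard monomials gives mu = 5. Corank 1: A-series; mu = 5 gives A_5.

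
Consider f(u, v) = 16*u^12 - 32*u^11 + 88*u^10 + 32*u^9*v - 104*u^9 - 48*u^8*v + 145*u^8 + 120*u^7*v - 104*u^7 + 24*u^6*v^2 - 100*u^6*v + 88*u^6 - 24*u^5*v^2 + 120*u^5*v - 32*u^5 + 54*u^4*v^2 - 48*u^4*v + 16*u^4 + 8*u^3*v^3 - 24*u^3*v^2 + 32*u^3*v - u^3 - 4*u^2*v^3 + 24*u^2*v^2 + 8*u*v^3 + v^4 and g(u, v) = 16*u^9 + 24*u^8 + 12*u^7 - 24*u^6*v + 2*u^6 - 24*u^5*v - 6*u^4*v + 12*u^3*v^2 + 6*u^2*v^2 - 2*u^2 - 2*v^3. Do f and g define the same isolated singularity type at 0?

No.

The Hessian of f at 0 is [[0, 0], [0, 0]] with rank 0, so corank 2. A Groebner basis of the Jacobian ideal J(f) in C{u,v} is {v^4, u*v^2 + v^3/6, u^2}; counting standard monomials gives mu = 6. Corank 2; j^3 = -u^3 is a perfect cube, so E-series; the 4-jet and mu = 6 give E_6. The Hessian of g at 0 is [[-4, 0], [0, 0]] with rank 1, so corank 1. A Groebner basis of the Jacobian ideal J(g) in C{u,v} is {v^2, u}; counting standard monomials gives mu = 2. Corank 1: A-series; mu = 2 gives A_2. f is E_6 but g is A_2, hence not right-equivalent.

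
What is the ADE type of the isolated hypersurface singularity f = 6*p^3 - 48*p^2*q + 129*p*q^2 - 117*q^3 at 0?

The Hessian of f at 0 has rank 0. Corank 2; j^3 = 3*(p - 3*q)*(2*p^2 - 10*p*q + 13*q^2) splits into three distinct lines over C (the quadratic factor has nonzero discriminant), so D_4.

D_{4}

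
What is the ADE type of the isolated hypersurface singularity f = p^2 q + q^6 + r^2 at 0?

D_7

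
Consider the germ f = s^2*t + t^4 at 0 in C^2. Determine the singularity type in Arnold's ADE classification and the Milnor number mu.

Type D_{5}, Milnor number mu = 5.

The Hessian of f at 0 has rank 0. Corank 2; j^3 = s^2*t has shape L^2 M (L != M), so D-series; mu = 5 gives D_5.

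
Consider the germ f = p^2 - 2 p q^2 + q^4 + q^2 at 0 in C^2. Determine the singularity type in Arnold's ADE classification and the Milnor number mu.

The Hessian of f at 0 is [[2, 0], [0, 2]] with rank 2, so corank 0. A Groebner basis of the Jacobian ideal J(f) in C{p,q} is {p, q}; counting standard monomials gives mu = 1. Corank 0: nondegenerate Morse point, so A_1.

Type A_1, Milnor number mu = 1.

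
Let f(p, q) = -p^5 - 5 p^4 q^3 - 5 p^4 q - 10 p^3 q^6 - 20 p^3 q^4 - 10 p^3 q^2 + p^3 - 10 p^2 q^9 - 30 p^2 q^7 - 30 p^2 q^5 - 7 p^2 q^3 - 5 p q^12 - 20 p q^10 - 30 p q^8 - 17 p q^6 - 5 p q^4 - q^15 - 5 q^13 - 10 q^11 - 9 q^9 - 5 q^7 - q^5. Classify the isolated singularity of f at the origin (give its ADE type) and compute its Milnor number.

Type E_{8}, Milnor number mu = 8.

The Hessian of f at 0 is [[0, 0], [0, 0]] with rank 0, so corank 2. A Groebner basis of the Jacobian ideal J(f) in C{p,q} is {p^2/2 + p*q^3, -2*p^2 + q^4, p^3, p^2*q}; counting standard monomials gives mu = 8. Corank 2; j^3 = p^3 is a perfect cube, so E-series; the 5-jet and mu = 8 give E_8.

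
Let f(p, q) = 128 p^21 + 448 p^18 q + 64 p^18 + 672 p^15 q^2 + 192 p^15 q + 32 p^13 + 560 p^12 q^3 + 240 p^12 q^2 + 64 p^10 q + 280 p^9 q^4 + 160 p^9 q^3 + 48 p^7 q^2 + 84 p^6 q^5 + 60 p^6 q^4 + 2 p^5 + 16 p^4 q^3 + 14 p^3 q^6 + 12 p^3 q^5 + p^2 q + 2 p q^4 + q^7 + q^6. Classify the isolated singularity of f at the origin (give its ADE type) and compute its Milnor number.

Type D_{7}, Milnor number mu = 7.

The Hessian of f at 0 is [[0, 0], [0, 0]] with rank 0, so corank 2. A Groebner basis of the Jacobian ideal J(f) in C{p,q} is {p*q + q^4, p^3, p^2*q, -p^2/6 + p*q^2}; counting standard monomials gives mu = 7. Corank 2; j^3 = p^2*q has shape L^2 M (L != M), so D-series; mu = 7 gives D_7.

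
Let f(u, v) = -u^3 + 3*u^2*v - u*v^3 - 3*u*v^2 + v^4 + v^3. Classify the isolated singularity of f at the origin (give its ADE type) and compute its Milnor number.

Type E_7, Milnor number mu = 7.

The Hessian of f at 0 is [[0, 0], [0, 0]] with rank 0, so corank 2. A Groebner basis of the Jacobian ideal J(f) in C{u,v} is {u^3 - 3*u^2*v - 6*u^2 + 12*u*v - 6*v^2, 3*u^2 + u*v^2 - 6*u*v + 3*v^2, 3*u^2 - 6*u*v + v^3 + 3*v^2}; counting standard monomials gives mu = 7. Corank 2; j^3 = -(u - v)^3 is a perfect cube, so E-series; the 4-jet and mu = 7 give E_7.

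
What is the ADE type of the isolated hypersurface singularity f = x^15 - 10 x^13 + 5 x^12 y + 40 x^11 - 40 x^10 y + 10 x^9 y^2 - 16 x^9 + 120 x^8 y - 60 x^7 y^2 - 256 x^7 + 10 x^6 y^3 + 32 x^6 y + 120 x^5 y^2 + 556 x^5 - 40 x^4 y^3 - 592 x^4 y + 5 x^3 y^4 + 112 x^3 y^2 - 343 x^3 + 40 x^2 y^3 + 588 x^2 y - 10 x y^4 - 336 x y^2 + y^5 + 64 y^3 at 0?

E8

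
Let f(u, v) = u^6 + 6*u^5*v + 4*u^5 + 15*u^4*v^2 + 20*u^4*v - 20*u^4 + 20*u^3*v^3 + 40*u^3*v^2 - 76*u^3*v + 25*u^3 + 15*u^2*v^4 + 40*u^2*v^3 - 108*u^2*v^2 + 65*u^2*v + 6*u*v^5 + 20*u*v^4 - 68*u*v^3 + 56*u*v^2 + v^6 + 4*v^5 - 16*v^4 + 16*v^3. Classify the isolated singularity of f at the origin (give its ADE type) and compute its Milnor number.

Type D7, Milnor number mu = 7.

The Hessian of f at 0 is [[0, 0], [0, 0]] with rank 0, so corank 2. A Groebner basis of the Jacobian ideal J(f) in C{u,v} is {-546875*u^2/132 - 290625*u*v/44 + v^4 - 25*v^3/66 - 86875*v^2/33, u^3 - 840*u^2/11 - 1392*u*v/11 + 32*v^3/55 - 576*v^2/11, u^2*v + 2000*u^2/33 + 1110*u*v/11 - 116*v^3/165 + 1384*v^2/33, -2375*u^2/66 + u*v^2 - 1325*u*v/22 + 139*v^3/165 - 830*v^2/33}; counting standard monomials gives mu = 7. Corank 2; j^3 = (u + v)*(5*u + 4*v)^2 has shape L^2 M (L != M), so D-series; mu = 7 gives D_7.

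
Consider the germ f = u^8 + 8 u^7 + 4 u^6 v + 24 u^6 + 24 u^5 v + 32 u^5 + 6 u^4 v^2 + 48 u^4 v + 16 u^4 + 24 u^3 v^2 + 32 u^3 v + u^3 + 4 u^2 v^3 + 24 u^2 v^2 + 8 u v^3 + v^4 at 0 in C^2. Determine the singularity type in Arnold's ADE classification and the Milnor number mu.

The Hessian of f at 0 is [[0, 0], [0, 0]] with rank 0, so corank 2. A Groebner basis of the Jacobian ideal J(f) in C{u,v} is {v^4, u*v^2 + v^3/6, u^2}; counting standard monomials gives mu = 6. Corank 2; j^3 = u^3 is a perfect cube, so E-series; the 4-jet and mu = 6 give E_6.

Type E6, Milnor number mu = 6.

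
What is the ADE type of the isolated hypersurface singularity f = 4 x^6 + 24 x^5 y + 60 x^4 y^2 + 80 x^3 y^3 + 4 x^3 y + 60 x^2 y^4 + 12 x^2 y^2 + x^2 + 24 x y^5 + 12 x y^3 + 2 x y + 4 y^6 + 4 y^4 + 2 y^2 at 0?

A_1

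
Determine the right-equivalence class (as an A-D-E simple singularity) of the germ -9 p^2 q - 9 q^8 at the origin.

The Hessian of f at 0 has rank 0. Corank 2; j^3 = -9*p^2*q has shape L^2 M (L != M), so D-series; mu = 9 gives D_9.

D_{9}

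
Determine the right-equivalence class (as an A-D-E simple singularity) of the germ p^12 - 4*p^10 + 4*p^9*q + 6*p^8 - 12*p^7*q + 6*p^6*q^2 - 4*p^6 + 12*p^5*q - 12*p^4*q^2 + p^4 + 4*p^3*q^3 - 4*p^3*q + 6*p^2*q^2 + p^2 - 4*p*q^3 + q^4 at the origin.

A_{3}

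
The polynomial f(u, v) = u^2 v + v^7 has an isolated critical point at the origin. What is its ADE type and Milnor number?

The Hessian of f at 0 is [[0, 0], [0, 0]] with rank 0, so corank 2. A Groebner basis of the Jacobian ideal J(f) in C{u,v} is {u^2/7 + v^6, u^3, u*v}; counting standard monomials gives mu = 8. Corank 2; j^3 = u^2*v has shape L^2 M (L != M), so D-series; mu = 8 gives D_8.

Type D8, Milnor number mu = 8.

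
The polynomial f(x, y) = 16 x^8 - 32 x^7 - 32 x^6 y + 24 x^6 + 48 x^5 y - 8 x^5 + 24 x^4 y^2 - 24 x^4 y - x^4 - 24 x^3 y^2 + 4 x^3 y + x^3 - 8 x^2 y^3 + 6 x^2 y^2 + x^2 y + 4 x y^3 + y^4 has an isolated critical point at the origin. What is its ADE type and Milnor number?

Type D_{5}, Milnor number mu = 5.

The Hessian of f at 0 has rank 0. Corank 2; j^3 = x^2*(x + y) has shape L^2 M (L != M), so D-series; mu = 5 gives D_5.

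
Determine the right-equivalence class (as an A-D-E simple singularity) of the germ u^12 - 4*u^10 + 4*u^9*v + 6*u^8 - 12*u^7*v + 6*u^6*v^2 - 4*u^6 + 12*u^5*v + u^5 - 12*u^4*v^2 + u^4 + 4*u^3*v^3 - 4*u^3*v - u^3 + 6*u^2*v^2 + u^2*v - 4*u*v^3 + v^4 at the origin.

D_5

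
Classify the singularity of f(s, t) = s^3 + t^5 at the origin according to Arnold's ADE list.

E_8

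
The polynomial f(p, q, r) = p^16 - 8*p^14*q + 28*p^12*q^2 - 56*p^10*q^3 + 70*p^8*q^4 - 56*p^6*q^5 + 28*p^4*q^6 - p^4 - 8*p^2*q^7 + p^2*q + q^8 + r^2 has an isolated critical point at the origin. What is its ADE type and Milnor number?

Type D_9, Milnor number mu = 9.

The Hessian of f at 0 is [[0, 0, 0], [0, 0, 0], [0, 0, 2]] with rank 1, so corank 2. A Groebner basis of the Jacobian ideal J(f) in C{p,q,r} is {p^2/8 + q^7, p^3, p*q, r}; counting standard monomials gives mu = 9. Corank 2; j^3 = p^2*q has shape L^2 M (L != M), so D-series; mu = 9 gives D_9.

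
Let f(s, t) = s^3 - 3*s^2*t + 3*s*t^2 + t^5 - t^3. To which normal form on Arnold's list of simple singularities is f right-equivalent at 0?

E_{8}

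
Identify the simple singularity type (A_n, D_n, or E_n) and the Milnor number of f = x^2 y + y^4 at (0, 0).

The Hessian of f at 0 is [[0, 0], [0, 0]] with rank 0, so corank 2. A Groebner basis of the Jacobian ideal J(f) in C{x,y} is {x^3, x^2/4 + y^3, x*y}; counting standard monomials gives mu = 5. Corank 2; j^3 = x^2*y has shape L^2 M (L != M), so D-series; mu = 5 gives D_5.

Type D_5, Milnor number mu = 5.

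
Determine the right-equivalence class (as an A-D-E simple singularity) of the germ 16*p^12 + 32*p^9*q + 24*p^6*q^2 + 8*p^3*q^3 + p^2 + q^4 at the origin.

The Hessian of f at 0 has rank 1. Corank 1: A-series; mu = 3 gives A_3.

A_3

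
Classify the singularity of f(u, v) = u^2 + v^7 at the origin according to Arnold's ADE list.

A_6

The Hessian of f at 0 has rank 1. Corank 1: A-series; mu = 6 gives A_6.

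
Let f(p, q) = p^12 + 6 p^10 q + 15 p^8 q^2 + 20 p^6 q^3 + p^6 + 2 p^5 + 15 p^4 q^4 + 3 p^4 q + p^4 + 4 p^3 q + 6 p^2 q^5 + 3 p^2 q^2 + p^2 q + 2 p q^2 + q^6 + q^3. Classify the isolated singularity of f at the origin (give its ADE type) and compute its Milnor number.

Type D_{7}, Milnor number mu = 7.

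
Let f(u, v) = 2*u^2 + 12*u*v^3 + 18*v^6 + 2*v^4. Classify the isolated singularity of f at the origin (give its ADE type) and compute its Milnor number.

Type A_{3}, Milnor number mu = 3.

The Hessian of f at 0 is [[4, 0], [0, 0]] with rank 1, so corank 1. A Groebner basis of the Jacobian ideal J(f) in C{u,v} is {v^3, u}; counting standard monomials gives mu = 3. Corank 1: A-series; mu = 3 gives A_3.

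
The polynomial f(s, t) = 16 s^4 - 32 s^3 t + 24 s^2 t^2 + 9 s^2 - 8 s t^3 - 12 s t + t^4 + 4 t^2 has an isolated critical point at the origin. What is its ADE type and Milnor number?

The Hessian of f at 0 has rank 1. Corank 1: A-series; mu = 3 gives A_3.

Type A3, Milnor number mu = 3.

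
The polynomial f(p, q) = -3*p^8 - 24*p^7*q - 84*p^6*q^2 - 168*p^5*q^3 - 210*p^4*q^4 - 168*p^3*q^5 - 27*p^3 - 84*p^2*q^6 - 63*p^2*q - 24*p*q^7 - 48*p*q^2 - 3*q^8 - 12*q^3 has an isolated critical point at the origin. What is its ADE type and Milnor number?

The Hessian of f at 0 has rank 0. Corank 2; j^3 = -3*(p + q)*(3*p + 2*q)^2 has shape L^2 M (L != M), so D-series; mu = 9 gives D_9.

Type D_{9}, Milnor number mu = 9.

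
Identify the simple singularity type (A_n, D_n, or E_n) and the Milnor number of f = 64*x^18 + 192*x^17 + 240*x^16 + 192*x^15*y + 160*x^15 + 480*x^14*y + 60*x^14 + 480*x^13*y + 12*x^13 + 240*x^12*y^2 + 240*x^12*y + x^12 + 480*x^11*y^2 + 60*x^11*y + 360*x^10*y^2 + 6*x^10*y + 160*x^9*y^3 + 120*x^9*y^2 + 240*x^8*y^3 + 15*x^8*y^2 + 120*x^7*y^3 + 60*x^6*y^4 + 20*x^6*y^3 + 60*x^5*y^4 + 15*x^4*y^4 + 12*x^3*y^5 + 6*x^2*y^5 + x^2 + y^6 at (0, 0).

Type A_5, Milnor number mu = 5.

The Hessian of f at 0 has rank 1. Corank 1: A-series; mu = 5 gives A_5.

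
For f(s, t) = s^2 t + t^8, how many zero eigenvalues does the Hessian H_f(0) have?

Hessian at 0 has rank 0.

2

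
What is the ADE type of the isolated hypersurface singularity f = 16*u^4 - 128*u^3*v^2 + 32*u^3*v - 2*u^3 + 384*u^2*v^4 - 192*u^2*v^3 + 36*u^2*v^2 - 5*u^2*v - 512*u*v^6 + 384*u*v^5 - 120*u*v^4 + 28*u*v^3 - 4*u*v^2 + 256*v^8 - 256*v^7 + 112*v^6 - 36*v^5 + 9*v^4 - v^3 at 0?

D5

The Hessian of f at 0 is [[0, 0], [0, 0]] with rank 0, so corank 2. A Groebner basis of the Jacobian ideal J(f) in C{u,v} is {u*v^2 - u*v/6 - v^2/6, u*v/6 + v^3 + v^2/6, u^2 + 4*u*v/3 + v^2/3}; counting standard monomials gives mu = 5. Corank 2; j^3 = -(u + v)^2*(2*u + v) has shape L^2 M (L != M), so D-series; mu = 5 gives D_5.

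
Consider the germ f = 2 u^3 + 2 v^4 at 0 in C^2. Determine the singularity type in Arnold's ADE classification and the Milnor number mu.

The Hessian of f at 0 has rank 0. Corank 2; j^3 = 2*u^3 is a perfect cube, so E-series; the 4-jet and mu = 6 give E_6.

Type E_{6}, Milnor number mu = 6.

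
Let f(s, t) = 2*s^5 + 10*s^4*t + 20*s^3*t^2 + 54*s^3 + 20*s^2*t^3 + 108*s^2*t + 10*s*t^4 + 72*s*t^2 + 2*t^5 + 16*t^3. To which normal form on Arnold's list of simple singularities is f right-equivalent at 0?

The Hessian of f at 0 has rank 0. Corank 2; j^3 = 2*(3*s + 2*t)^3 is a perfect cube, so E-series; the 5-jet and mu = 8 give E_8.

E_8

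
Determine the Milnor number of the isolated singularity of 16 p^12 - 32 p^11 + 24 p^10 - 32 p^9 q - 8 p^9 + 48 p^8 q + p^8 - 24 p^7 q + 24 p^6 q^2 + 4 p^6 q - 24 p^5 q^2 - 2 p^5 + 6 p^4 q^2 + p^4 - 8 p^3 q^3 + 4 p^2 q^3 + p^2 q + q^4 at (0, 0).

The Hessian of f at 0 is [[0, 0], [0, 0]] with rank 0, so corank 2. A Groebner basis of the Jacobian ideal J(f) in C{p,q} is {p^3, p^2/4 + q^3, p*q}; counting standard monomials gives mu = 5. Corank 2; j^3 = p^2*q has shape L^2 M (L != M), so D-series; mu = 5 gives D_5.

5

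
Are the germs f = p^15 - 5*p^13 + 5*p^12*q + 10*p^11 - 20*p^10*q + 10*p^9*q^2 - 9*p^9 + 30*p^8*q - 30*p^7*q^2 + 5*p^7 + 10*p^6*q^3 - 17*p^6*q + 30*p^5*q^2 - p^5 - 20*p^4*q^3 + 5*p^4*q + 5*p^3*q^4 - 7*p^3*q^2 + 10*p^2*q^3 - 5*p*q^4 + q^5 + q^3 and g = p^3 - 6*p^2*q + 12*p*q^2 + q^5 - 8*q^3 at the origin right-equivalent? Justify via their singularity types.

The Hessian of f at 0 has rank 0. Corank 2; j^3 = q^3 is a perfect cube, so E-series; the 5-jet and mu = 8 give E_8. The Hessian of g at 0 has rank 0. Corank 2; j^3 = (p - 2*q)^3 is a perfect cube, so E-series; the 5-jet and mu = 8 give E_8. Both have type E_8, hence right-equivalent.

Yes.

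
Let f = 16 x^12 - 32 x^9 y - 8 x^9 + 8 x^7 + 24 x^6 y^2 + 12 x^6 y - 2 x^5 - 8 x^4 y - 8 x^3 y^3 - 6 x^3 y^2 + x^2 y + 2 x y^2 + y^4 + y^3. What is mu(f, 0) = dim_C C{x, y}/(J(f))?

5

The Hessian of f at 0 has rank 0. Corank 2; j^3 = y*(x + y)^2 has shape L^2 M (L != M), so D-series; mu = 5 gives D_5.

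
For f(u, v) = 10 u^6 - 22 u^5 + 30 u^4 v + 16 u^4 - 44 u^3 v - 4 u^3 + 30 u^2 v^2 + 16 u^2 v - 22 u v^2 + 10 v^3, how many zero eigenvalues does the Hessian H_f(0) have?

Hessian at 0 has rank 0.

2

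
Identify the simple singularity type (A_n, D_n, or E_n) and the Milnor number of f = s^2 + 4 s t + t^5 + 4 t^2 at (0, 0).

The Hessian of f at 0 has rank 1. Corank 1: A-series; mu = 4 gives A_4.

Type A_{4}, Milnor number mu = 4.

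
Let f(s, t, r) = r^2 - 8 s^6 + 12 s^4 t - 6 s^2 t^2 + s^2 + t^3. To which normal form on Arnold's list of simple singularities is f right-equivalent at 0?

A_{2}

The Hessian of f at 0 has rank 2. Corank 1: A-series; mu = 2 gives A_2.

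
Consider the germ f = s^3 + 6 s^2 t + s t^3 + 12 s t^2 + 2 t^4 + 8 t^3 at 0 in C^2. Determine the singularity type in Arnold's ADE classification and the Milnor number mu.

Type E7, Milnor number mu = 7.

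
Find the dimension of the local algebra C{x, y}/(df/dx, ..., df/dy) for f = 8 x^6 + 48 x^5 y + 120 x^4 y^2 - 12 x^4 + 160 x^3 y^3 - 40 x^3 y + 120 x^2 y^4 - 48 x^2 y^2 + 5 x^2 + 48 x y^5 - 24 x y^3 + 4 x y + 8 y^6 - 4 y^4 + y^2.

1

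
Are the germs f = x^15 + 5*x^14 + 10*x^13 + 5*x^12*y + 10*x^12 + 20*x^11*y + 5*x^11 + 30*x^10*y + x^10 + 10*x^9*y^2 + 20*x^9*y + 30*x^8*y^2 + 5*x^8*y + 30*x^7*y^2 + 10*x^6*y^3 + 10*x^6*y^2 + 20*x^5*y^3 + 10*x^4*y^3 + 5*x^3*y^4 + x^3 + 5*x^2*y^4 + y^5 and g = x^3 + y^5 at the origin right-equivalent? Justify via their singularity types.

Yes.

The Hessian of f at 0 has rank 0. Corank 2; j^3 = x^3 is a perfect cube, so E-series; the 5-jet and mu = 8 give E_8. The Hessian of g at 0 has rank 0. Corank 2; j^3 = x^3 is a perfect cube, so E-series; the 5-jet and mu = 8 give E_8. Both have type E_8, hence right-equivalent.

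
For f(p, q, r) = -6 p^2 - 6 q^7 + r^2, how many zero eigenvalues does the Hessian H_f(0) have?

Hessian at 0 has rank 2.

1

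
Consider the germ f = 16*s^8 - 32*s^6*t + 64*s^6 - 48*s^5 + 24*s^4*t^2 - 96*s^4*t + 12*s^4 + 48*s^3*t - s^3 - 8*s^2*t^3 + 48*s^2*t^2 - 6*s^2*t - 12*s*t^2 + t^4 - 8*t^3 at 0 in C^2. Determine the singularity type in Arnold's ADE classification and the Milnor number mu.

The Hessian of f at 0 has rank 0. Corank 2; j^3 = -(s + 2*t)^3 is a perfect cube, so E-series; the 4-jet and mu = 6 give E_6.

Type E6, Milnor number mu = 6.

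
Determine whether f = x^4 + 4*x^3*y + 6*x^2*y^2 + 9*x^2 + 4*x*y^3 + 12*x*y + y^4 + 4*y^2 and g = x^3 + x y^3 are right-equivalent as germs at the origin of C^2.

No.

The Hessian of f at 0 has rank 1. Corank 1: A-series; mu = 3 gives A_3. The Hessian of g at 0 has rank 0. Corank 2; j^3 = x^3 is a perfect cube, so E-series; the 4-jet and mu = 7 give E_7. f is A_3 but g is E_7, hence not right-equivalent.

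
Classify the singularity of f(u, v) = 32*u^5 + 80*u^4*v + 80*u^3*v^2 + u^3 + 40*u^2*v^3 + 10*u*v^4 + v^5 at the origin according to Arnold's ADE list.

The Hessian of f at 0 has rank 0. Corank 2; j^3 = u^3 is a perfect cube, so E-series; the 5-jet and mu = 8 give E_8.

E_{8}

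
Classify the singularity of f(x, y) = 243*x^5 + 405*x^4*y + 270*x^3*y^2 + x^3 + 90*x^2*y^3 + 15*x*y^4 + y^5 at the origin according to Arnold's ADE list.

E8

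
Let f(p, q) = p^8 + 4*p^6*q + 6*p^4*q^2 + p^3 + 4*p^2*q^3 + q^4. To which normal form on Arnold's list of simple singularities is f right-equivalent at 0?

The Hessian of f at 0 has rank 0. Corank 2; j^3 = p^3 is a perfect cube, so E-series; the 4-jet and mu = 6 give E_6.

E_6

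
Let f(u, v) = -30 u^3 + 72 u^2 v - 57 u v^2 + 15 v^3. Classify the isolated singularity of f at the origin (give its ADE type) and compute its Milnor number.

Type D_{4}, Milnor number mu = 4.

The Hessian of f at 0 has rank 0. Corank 2; j^3 = -3*(u - v)*(10*u^2 - 14*u*v + 5*v^2) splits into three distinct lines over C (the quadratic factor has nonzero discriminant), so D_4.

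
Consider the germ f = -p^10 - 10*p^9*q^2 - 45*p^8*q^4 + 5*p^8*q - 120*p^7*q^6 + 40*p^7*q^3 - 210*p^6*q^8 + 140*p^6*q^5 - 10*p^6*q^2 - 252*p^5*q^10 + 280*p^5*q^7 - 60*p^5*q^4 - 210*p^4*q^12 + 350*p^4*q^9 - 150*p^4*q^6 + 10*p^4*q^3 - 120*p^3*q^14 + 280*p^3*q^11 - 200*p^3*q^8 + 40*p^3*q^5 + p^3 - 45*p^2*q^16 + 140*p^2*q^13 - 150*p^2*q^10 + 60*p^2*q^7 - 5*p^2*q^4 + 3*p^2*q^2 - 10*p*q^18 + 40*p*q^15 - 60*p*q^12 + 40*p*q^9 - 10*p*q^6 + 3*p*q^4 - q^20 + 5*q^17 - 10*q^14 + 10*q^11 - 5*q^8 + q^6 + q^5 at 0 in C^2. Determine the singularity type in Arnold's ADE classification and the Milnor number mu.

Type E8, Milnor number mu = 8.

The Hessian of f at 0 has rank 0. Corank 2; j^3 = p^3 is a perfect cube, so E-series; the 5-jet and mu = 8 give E_8.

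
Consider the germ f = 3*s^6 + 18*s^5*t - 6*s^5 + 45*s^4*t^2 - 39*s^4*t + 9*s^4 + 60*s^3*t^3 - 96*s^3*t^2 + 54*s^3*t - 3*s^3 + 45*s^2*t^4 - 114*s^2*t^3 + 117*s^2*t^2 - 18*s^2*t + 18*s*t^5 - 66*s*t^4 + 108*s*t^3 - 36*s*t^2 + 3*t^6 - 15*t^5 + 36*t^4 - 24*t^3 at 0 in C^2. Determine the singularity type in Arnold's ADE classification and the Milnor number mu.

Type E_8, Milnor number mu = 8.

The Hessian of f at 0 has rank 0. Corank 2; j^3 = -3*(s + 2*t)^3 is a perfect cube, so E-series; the 5-jet and mu = 8 give E_8.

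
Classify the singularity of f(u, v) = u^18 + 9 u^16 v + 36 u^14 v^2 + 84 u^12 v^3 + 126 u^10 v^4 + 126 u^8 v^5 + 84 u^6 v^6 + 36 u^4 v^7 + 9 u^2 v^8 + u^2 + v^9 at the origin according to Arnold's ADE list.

A_8

The Hessian of f at 0 has rank 1. Corank 1: A-series; mu = 8 gives A_8.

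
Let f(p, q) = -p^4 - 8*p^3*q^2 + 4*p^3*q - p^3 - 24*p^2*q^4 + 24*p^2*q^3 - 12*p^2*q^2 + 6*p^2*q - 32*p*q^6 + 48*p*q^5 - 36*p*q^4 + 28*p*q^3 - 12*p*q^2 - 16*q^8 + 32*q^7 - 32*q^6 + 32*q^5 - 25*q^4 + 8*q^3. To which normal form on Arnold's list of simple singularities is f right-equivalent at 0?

E6

The Hessian of f at 0 has rank 0. Corank 2; j^3 = -(p - 2*q)^3 is a perfect cube, so E-series; the 4-jet and mu = 6 give E_6.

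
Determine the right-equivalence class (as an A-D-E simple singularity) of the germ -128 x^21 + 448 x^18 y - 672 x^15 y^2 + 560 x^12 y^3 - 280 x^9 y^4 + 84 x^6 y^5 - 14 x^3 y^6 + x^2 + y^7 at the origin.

A6

The Hessian of f at 0 has rank 1. Corank 1: A-series; mu = 6 gives A_6.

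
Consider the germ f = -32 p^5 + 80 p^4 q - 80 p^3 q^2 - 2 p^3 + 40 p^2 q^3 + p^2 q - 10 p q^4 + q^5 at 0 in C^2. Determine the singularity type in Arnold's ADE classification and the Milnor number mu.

The Hessian of f at 0 is [[0, 0], [0, 0]] with rank 0, so corank 2. A Groebner basis of the Jacobian ideal J(f) in C{p,q} is {p*q/10 + q^4, p*q^2, p^2 - p*q/2}; counting standard monomials gives mu = 6. Corank 2; j^3 = -p^2*(2*p - q) has shape L^2 M (L != M), so D-series; mu = 6 gives D_6.

Type D6, Milnor number mu = 6.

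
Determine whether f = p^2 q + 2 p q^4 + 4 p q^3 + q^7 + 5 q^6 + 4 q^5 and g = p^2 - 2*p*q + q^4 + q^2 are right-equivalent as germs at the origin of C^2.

No.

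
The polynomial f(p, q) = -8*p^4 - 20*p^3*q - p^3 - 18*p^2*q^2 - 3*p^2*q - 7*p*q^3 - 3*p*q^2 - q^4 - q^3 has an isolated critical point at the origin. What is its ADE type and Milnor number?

Type E_{7}, Milnor number mu = 7.

The Hessian of f at 0 has rank 0. Corank 2; j^3 = -(p + q)^3 is a perfect cube, so E-series; the 4-jet and mu = 7 give E_7.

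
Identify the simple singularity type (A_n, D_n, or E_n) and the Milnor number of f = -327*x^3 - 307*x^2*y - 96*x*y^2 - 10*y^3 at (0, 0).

The Hessian of f at 0 has rank 0. Corank 2; j^3 = -(3*x + y)*(109*x^2 + 66*x*y + 10*y^2) splits into three distinct lines over C (the quadratic factor has nonzero discriminant), so D_4.

Type D_4, Milnor number mu = 4.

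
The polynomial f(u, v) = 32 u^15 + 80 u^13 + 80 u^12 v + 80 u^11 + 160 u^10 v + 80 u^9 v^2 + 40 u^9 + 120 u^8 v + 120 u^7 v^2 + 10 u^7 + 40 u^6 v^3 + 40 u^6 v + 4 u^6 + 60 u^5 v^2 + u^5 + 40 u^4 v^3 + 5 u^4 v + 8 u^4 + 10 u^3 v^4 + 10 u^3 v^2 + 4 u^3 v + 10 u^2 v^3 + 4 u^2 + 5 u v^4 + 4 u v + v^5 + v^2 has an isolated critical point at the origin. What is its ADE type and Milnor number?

Type A_{4}, Milnor number mu = 4.

The Hessian of f at 0 has rank 1. Corank 1: A-series; mu = 4 gives A_4.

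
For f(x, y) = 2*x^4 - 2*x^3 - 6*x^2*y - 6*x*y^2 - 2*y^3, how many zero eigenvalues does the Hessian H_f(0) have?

Hessian at 0 has rank 0.

2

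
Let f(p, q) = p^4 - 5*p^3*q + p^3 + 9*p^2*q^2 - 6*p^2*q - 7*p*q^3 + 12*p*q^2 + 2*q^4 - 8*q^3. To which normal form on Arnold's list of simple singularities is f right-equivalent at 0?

E_7

The Hessian of f at 0 has rank 0. Corank 2; j^3 = (p - 2*q)^3 is a perfect cube, so E-series; the 4-jet and mu = 7 give E_7.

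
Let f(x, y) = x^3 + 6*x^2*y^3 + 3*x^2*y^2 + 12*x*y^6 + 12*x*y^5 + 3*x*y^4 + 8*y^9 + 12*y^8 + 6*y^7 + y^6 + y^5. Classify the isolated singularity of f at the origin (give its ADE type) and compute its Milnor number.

Type E_8, Milnor number mu = 8.

The Hessian of f at 0 has rank 0. Corank 2; j^3 = x^3 is a perfect cube, so E-series; the 5-jet and mu = 8 give E_8.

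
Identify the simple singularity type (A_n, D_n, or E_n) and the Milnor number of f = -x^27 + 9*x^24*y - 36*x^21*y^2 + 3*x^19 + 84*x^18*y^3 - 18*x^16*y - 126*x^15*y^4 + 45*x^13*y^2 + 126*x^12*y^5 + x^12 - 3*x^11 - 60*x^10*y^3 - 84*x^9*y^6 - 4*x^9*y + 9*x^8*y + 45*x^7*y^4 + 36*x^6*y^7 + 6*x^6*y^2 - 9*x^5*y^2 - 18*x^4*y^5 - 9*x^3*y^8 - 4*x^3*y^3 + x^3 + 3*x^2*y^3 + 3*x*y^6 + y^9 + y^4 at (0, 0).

The Hessian of f at 0 has rank 0. Corank 2; j^3 = x^3 is a perfect cube, so E-series; the 4-jet and mu = 6 give E_6.

Type E6, Milnor number mu = 6.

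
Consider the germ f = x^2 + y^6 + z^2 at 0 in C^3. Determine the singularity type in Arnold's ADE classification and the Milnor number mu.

The Hessian of f at 0 has rank 2. Corank 1: A-series; mu = 5 gives A_5.

Type A5, Milnor number mu = 5.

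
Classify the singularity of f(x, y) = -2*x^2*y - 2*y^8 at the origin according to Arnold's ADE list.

D_{9}

The Hessian of f at 0 has rank 0. Corank 2; j^3 = -2*x^2*y has shape L^2 M (L != M), so D-series; mu = 9 gives D_9.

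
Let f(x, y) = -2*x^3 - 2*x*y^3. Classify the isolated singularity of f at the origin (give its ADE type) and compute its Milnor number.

The Hessian of f at 0 is [[0, 0], [0, 0]] with rank 0, so corank 2. A Groebner basis of the Jacobian ideal J(f) in C{x,y} is {x^3, x*y^2, 3*x^2 + y^3}; counting standard monomials gives mu = 7. Corank 2; j^3 = -2*x^3 is a perfect cube, so E-series; the 4-jet and mu = 7 give E_7.

Type E7, Milnor number mu = 7.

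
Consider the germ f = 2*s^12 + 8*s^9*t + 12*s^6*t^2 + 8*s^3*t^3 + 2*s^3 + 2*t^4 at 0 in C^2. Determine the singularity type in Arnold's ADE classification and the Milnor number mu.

Type E_6, Milnor number mu = 6.

The Hessian of f at 0 is [[0, 0], [0, 0]] with rank 0, so corank 2. A Groebner basis of the Jacobian ideal J(f) in C{s,t} is {t^3, s^2}; counting standard monomials gives mu = 6. Corank 2; j^3 = 2*s^3 is a perfect cube, so E-series; the 4-jet and mu = 6 give E_6.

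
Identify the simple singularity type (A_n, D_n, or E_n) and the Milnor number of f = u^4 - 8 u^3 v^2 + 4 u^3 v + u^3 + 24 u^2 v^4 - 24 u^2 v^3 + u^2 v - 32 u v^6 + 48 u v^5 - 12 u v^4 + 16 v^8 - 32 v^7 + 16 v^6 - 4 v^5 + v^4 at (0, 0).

Type D_5, Milnor number mu = 5.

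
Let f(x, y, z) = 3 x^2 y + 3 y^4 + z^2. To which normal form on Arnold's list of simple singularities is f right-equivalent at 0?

D5

The Hessian of f at 0 is [[0, 0, 0], [0, 0, 0], [0, 0, 2]] with rank 1, so corank 2. A Groebner basis of the Jacobian ideal J(f) in C{x,y,z} is {x^3, x^2/4 + y^3, x*y, z}; counting standard monomials gives mu = 5. Corank 2; j^3 = 3*x^2*y has shape L^2 M (L != M), so D-series; mu = 5 gives D_5.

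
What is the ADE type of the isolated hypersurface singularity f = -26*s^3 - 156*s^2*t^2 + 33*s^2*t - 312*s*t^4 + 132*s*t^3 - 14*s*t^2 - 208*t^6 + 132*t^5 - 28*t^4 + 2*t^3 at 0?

D_4

The Hessian of f at 0 has rank 0. Corank 2; j^3 = -(2*s - t)*(13*s^2 - 10*s*t + 2*t^2) splits into three distinct lines over C (the quadratic factor has nonzero discriminant), so D_4.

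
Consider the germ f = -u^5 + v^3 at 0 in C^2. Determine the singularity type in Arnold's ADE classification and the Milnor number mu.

Type E8, Milnor number mu = 8.

The Hessian of f at 0 has rank 0. Corank 2; j^3 = v^3 is a perfect cube, so E-series; the 5-jet and mu = 8 give E_8.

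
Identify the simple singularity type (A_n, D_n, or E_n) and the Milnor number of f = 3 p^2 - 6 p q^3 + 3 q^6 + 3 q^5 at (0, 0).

The Hessian of f at 0 is [[6, 0], [0, 0]] with rank 1, so corank 1. A Groebner basis of the Jacobian ideal J(f) in C{p,q} is {-p + q^3, p^2, p*q}; counting standard monomials gives mu = 4. Corank 1: A-series; mu = 4 gives A_4.

Type A_{4}, Milnor number mu = 4.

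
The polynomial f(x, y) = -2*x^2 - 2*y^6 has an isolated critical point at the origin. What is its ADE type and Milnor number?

Type A_{5}, Milnor number mu = 5.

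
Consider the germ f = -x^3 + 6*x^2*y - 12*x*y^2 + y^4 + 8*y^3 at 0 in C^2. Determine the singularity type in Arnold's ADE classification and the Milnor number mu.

Type E_{6}, Milnor number mu = 6.

The Hessian of f at 0 has rank 0. Corank 2; j^3 = -(x - 2*y)^3 is a perfect cube, so E-series; the 4-jet and mu = 6 give E_6.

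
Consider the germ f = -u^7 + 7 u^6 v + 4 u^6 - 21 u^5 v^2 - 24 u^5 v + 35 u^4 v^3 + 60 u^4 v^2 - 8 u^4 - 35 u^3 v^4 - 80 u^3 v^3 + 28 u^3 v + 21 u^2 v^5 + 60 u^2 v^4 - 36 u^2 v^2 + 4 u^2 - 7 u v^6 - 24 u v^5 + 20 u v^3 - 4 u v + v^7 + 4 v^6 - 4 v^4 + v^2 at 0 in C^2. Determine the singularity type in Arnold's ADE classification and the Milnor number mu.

The Hessian of f at 0 has rank 1. Corank 1: A-series; mu = 6 gives A_6.

Type A_{6}, Milnor number mu = 6.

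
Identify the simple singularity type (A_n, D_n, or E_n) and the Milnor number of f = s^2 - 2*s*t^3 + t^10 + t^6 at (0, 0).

Type A_9, Milnor number mu = 9.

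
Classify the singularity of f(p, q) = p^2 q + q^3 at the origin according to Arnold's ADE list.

The Hessian of f at 0 has rank 0. Corank 2; j^3 = q*(p^2 + q^2) splits into three distinct lines over C (the quadratic factor has nonzero discriminant), so D_4.

D_4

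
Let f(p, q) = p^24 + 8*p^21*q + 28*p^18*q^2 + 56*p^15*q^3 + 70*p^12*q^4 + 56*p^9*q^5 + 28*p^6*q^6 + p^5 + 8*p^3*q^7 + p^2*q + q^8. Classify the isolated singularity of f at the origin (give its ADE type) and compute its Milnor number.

The Hessian of f at 0 has rank 0. Corank 2; j^3 = p^2*q has shape L^2 M (L != M), so D-series; mu = 9 gives D_9.

Type D9, Milnor number mu = 9.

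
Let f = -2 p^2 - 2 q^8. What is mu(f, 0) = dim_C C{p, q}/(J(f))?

The Hessian of f at 0 has rank 1. Corank 1: A-series; mu = 7 gives A_7.

7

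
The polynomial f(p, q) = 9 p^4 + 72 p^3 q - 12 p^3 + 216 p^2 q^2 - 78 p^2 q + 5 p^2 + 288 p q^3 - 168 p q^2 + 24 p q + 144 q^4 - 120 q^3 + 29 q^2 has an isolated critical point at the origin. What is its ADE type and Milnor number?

The Hessian of f at 0 is [[10, 24], [24, 58]] with rank 2, so corank 0. A Groebner basis of the Jacobian ideal J(f) in C{p,q} is {p, q}; counting standard monomials gives mu = 1. Corank 0: nondegenerate Morse point, so A_1.

Type A_1, Milnor number mu = 1.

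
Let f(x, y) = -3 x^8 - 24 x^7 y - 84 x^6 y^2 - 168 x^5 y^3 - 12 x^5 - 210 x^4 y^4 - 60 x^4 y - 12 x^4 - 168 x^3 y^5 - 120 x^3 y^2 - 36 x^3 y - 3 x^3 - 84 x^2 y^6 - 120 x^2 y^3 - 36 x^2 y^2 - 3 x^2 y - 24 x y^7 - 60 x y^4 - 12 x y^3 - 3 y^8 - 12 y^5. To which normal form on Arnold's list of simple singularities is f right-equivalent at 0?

D9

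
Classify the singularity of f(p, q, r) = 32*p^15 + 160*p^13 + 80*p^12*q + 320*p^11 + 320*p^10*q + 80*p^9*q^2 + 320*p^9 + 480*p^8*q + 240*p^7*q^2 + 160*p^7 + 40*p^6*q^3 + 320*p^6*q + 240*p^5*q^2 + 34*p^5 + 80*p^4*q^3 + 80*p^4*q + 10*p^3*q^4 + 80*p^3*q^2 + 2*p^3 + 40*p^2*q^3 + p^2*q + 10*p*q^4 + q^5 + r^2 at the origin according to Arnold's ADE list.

The Hessian of f at 0 is [[0, 0, 0], [0, 0, 0], [0, 0, 2]] with rank 1, so corank 2. A Groebner basis of the Jacobian ideal J(f) in C{p,q,r} is {-p*q/10 + q^4, p*q^2, p^2 + p*q/2, r}; counting standard monomials gives mu = 6. Corank 2; j^3 = p^2*(2*p + q) has shape L^2 M (L != M), so D-series; mu = 6 gives D_6.

D_{6}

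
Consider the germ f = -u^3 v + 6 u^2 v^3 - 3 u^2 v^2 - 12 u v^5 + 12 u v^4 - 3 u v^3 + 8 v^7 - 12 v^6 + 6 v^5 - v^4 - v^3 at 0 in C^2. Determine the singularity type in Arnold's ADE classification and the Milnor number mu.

Type E_7, Milnor number mu = 7.

The Hessian of f at 0 has rank 0. Corank 2; j^3 = -v^3 is a perfect cube, so E-series; the 4-jet and mu = 7 give E_7.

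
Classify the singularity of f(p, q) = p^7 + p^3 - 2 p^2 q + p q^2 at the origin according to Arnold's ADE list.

The Hessian of f at 0 has rank 0. Corank 2; j^3 = p*(p - q)^2 has shape L^2 M (L != M), so D-series; mu = 8 gives D_8.

D8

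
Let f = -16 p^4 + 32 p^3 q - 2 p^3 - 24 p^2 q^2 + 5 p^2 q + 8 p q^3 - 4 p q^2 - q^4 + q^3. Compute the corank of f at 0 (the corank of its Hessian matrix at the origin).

2

Hessian at 0 has rank 0.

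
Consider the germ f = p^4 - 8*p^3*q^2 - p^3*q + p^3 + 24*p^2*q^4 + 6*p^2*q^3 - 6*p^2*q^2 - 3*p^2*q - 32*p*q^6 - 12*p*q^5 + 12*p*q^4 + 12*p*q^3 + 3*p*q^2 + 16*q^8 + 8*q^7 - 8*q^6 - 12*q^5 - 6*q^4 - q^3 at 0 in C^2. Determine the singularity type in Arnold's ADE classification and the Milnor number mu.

The Hessian of f at 0 is [[0, 0], [0, 0]] with rank 0, so corank 2. A Groebner basis of the Jacobian ideal J(f) in C{p,q} is {-3*p^2/19 + 6*p*q/19 + q^4 - q^3/19 - 3*q^2/19, p^3 - 21*p^2/19 + 42*p*q/19 - 26*q^3/19 - 21*q^2/19, p^2*q - 15*p^2/19 + 30*p*q/19 - 24*q^3/19 - 15*q^2/19, -8*p^2/19 + p*q^2 + 16*p*q/19 - 65*q^3/57 - 8*q^2/19}; counting standard monomials gives mu = 7. Corank 2; j^3 = (p - q)^3 is a perfect cube, so E-series; the 4-jet and mu = 7 give E_7.

Type E_{7}, Milnor number mu = 7.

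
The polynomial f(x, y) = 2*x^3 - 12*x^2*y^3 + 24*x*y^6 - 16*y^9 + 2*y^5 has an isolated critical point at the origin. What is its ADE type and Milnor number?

The Hessian of f at 0 has rank 0. Corank 2; j^3 = 2*x^3 is a perfect cube, so E-series; the 5-jet and mu = 8 give E_8.

Type E8, Milnor number mu = 8.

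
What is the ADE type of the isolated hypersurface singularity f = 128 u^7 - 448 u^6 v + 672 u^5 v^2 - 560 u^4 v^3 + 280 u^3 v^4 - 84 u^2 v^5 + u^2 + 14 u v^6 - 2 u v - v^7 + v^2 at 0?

The Hessian of f at 0 has rank 1. Corank 1: A-series; mu = 6 gives A_6.

A_{6}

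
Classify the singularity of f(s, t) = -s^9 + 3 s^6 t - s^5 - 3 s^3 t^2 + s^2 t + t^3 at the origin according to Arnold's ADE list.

D4

The Hessian of f at 0 has rank 0. Corank 2; j^3 = t*(s^2 + t^2) splits into three distinct lines over C (the quadratic factor has nonzero discriminant), so D_4.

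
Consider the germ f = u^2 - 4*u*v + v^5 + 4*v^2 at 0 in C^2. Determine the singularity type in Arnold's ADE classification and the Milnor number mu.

Type A_{4}, Milnor number mu = 4.

The Hessian of f at 0 is [[2, -4], [-4, 8]] with rank 1, so corank 1. A Groebner basis of the Jacobian ideal J(f) in C{u,v} is {v^4, u - 2*v}; counting standard monomials gives mu = 4. Corank 1: A-series; mu = 4 gives A_4.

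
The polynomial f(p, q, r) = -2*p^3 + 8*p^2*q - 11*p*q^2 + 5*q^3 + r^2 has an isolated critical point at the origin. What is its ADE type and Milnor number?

Type D_{4}, Milnor number mu = 4.

The Hessian of f at 0 has rank 1. Corank 2; j^3 = -(p - q)*(2*p^2 - 6*p*q + 5*q^2) splits into three distinct lines over C (the quadratic factor has nonzero discriminant), so D_4.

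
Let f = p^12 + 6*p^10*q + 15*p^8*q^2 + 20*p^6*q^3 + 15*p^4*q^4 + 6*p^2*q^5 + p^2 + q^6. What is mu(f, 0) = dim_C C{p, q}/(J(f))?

The Hessian of f at 0 has rank 1. Corank 1: A-series; mu = 5 gives A_5.

5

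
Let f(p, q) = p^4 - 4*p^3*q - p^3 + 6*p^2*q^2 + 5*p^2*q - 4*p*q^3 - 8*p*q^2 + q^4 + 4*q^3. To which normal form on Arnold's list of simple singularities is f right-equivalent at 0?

The Hessian of f at 0 has rank 0. Corank 2; j^3 = -(p - 2*q)^2*(p - q) has shape L^2 M (L != M), so D-series; mu = 5 gives D_5.

D_5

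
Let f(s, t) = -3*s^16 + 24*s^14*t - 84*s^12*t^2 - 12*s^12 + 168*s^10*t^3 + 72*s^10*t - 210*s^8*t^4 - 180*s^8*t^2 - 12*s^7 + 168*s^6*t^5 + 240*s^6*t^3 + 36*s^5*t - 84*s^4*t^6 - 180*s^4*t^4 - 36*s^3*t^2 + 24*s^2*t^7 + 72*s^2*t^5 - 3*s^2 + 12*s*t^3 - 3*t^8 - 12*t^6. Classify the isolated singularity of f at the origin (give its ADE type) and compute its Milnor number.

Type A7, Milnor number mu = 7.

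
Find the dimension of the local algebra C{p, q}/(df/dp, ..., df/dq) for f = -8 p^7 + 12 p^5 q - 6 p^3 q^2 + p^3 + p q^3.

7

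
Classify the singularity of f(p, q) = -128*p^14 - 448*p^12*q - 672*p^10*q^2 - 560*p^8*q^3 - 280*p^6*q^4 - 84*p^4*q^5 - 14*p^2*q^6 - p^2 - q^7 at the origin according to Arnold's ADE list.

The Hessian of f at 0 has rank 1. Corank 1: A-series; mu = 6 gives A_6.

A_{6}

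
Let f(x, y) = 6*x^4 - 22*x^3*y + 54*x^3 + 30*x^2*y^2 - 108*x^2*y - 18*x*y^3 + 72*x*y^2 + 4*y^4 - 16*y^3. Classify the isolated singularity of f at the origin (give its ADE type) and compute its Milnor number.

Type E_{7}, Milnor number mu = 7.

The Hessian of f at 0 has rank 0. Corank 2; j^3 = 2*(3*x - 2*y)^3 is a perfect cube, so E-series; the 4-jet and mu = 7 give E_7.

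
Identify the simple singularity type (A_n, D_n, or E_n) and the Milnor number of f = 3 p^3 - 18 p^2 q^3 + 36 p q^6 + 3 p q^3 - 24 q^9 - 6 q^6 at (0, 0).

Type E_{7}, Milnor number mu = 7.

The Hessian of f at 0 has rank 0. Corank 2; j^3 = 3*p^3 is a perfect cube, so E-series; the 4-jet and mu = 7 give E_7.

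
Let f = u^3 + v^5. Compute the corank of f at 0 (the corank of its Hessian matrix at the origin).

2

Hessian at 0 has rank 0.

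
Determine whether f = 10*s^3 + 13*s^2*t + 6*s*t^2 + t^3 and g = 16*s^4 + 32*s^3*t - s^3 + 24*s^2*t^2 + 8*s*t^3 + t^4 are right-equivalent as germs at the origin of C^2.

No.

The Hessian of f at 0 is [[0, 0], [0, 0]] with rank 0, so corank 2. A Groebner basis of the Jacobian ideal J(f) in C{s,t} is {t^3, s^2 - 3*t^2/11, s*t + 6*t^2/11}; counting standard monomials gives mu = 4. Corank 2; j^3 = (2*s + t)*(5*s^2 + 4*s*t + t^2) splits into three distinct lines over C (the quadratic factor has nonzero discriminant), so D_4. The Hessian of g at 0 is [[0, 0], [0, 0]] with rank 0, so corank 2. A Groebner basis of the Jacobian ideal J(g) in C{s,t} is {t^4, s*t^2 + t^3/6, s^2}; counting standard monomials gives mu = 6. Corank 2; j^3 = -s^3 is a perfect cube, so E-series; the 4-jet and mu = 6 give E_6. f is D_4 but g is E_6, hence not right-equivalent.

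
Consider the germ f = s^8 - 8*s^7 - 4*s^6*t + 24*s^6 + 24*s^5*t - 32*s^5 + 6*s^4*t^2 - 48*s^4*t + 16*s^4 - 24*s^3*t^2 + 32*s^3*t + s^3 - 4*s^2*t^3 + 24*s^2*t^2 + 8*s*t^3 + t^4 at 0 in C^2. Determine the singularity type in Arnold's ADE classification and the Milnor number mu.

The Hessian of f at 0 is [[0, 0], [0, 0]] with rank 0, so corank 2. A Groebner basis of the Jacobian ideal J(f) in C{s,t} is {t^4, s*t^2 + t^3/6, s^2}; counting standard monomials gives mu = 6. Corank 2; j^3 = s^3 is a perfect cube, so E-series; the 4-jet and mu = 6 give E_6.

Type E_{6}, Milnor number mu = 6.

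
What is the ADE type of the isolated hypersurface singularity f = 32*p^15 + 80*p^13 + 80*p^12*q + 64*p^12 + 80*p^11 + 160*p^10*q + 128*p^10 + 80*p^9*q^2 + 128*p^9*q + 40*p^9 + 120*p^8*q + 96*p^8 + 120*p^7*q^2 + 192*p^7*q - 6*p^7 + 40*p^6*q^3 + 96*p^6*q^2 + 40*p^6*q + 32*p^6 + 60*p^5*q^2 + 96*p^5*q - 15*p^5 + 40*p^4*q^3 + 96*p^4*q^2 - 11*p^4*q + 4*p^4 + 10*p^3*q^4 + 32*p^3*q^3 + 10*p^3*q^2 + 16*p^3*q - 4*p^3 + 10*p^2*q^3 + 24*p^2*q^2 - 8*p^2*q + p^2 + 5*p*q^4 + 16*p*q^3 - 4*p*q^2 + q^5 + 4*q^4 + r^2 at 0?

The Hessian of f at 0 is [[2, 0, 0], [0, 0, 0], [0, 0, 2]] with rank 2, so corank 1. A Groebner basis of the Jacobian ideal J(f) in C{p,q,r} is {-p/8 + q^3 + q^2/4, p^2, p*q - p/4 + q^2/2, r}; counting standard monomials gives mu = 4. Corank 1: A-series; mu = 4 gives A_4.

A_{4}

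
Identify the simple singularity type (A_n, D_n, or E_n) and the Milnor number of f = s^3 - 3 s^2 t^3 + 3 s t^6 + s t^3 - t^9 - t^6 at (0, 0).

Type E_7, Milnor number mu = 7.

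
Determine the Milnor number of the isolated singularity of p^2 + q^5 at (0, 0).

4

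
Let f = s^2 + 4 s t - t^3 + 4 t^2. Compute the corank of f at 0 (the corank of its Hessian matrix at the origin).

1

Hessian at 0 has rank 1.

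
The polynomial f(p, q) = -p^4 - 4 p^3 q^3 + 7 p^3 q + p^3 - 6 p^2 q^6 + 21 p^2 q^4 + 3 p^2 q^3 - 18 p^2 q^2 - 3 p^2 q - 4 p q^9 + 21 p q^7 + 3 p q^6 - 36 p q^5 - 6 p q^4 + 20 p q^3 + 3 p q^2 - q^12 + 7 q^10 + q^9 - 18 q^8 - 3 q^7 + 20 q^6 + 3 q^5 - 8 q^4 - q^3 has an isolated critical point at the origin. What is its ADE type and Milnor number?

Type E_7, Milnor number mu = 7.

The Hessian of f at 0 is [[0, 0], [0, 0]] with rank 0, so corank 2. A Groebner basis of the Jacobian ideal J(f) in C{p,q} is {3*p^2 - 6*p*q + q^4 + q^3 + 3*q^2, p^3 - 9*p^2 + 18*p*q - 4*q^3 - 9*q^2, p^2*q - 5*p^2 + 10*p*q - 8*q^3/3 - 5*q^2, -2*p^2 + p*q^2 + 4*p*q - 5*q^3/3 - 2*q^2}; counting standard monomials gives mu = 7. Corank 2; j^3 = (p - q)^3 is a perfect cube, so E-series; the 4-jet and mu = 7 give E_7.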